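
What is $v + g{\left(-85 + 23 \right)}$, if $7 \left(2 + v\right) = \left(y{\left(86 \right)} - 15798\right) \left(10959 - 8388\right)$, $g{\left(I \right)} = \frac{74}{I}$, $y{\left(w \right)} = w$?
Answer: $- \frac{1252262805}{217} \approx -5.7708 \cdot 10^{6}$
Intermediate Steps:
$v = - \frac{40395566}{7}$ ($v = -2 + \frac{\left(86 - 15798\right) \left(10959 - 8388\right)}{7} = -2 + \frac{\left(-15712\right) 2571}{7} = -2 + \frac{1}{7} \left(-40395552\right) = -2 - \frac{40395552}{7} = - \frac{40395566}{7} \approx -5.7708 \cdot 10^{6}$)
$v + g{\left(-85 + 23 \right)} = - \frac{40395566}{7} + \frac{74}{-85 + 23} = - \frac{40395566}{7} + \frac{74}{-62} = - \frac{40395566}{7} + 74 \left(- \frac{1}{62}\right) = - \frac{40395566}{7} - \frac{37}{31} = - \frac{1252262805}{217}$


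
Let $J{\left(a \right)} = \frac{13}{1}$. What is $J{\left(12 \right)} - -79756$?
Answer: $79769$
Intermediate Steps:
$J{\left(a \right)} = 13$ ($J{\left(a \right)} = 13 \cdot 1 = 13$)
$J{\left(12 \right)} - -79756 = 13 - -79756 = 13 + 79756 = 79769$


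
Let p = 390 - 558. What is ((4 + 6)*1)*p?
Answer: -1680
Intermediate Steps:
p = -168
((4 + 6)*1)*p = ((4 + 6)*1)*(-168) = (10*1)*(-168) = 10*(-168) = -1680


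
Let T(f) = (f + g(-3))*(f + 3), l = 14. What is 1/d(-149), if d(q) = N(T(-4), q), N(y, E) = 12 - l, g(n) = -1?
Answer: -1/2 ≈ -0.50000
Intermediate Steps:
T(f) = (-1 + f)*(3 + f) (T(f) = (f - 1)*(f + 3) = (-1 + f)*(3 + f))
N(y, E) = -2 (N(y, E) = 12 - 1*14 = 12 - 14 = -2)
d(q) = -2
1/d(-149) = 1/(-2) = -1/2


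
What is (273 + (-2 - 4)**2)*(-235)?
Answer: -72615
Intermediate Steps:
(273 + (-2 - 4)**2)*(-235) = (273 + (-6)**2)*(-235) = (273 + 36)*(-235) = 309*(-235) = -72615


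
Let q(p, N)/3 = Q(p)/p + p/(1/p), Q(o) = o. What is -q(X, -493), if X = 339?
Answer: -344766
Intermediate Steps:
q(p, N) = 3 + 3*p**2 (q(p, N) = 3*(p/p + p/(1/p)) = 3*(1 + p*p) = 3*(1 + p**2) = 3 + 3*p**2)
-q(X, -493) = -(3 + 3*339**2) = -(3 + 3*114921) = -(3 + 344763) = -1*344766 = -344766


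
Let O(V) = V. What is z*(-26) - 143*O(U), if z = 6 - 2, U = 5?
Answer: -819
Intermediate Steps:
z = 4
z*(-26) - 143*O(U) = 4*(-26) - 143*5 = -104 - 715 = -819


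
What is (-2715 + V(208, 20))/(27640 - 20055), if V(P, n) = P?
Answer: -2507/7585 ≈ -0.33052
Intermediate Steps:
(-2715 + V(208, 20))/(27640 - 20055) = (-2715 + 208)/(27640 - 20055) = -2507/7585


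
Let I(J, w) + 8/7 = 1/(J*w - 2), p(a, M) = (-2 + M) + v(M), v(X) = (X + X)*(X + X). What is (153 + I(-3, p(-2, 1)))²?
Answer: 136562596/5929 ≈ 23033.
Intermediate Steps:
v(X) = 4*X² (v(X) = (2*X)*(2*X) = 4*X²)
p(a, M) = -2 + M + 4*M² (p(a, M) = (-2 + M) + 4*M² = -2 + M + 4*M²)
I(J, w) = -8/7 + 1/(-2 + J*w) (I(J, w) = -8/7 + 1/(J*w - 2) = -8/7 + 1/(-2 + J*w))
(153 + I(-3, p(-2, 1)))² = (153 + (23 - 8*(-3)*(-2 + 1 + 4*1²))/(7*(-2 - 3*(-2 + 1 + 4*1²))))² = (153 + (23 - 8*(-3)*(-2 + 1 + 4*1))/(7*(-2 - 3*(-2 + 1 + 4*1))))² = (153 + (23 - 8*(-3)*(-2 + 1 + 4))/(7*(-2 - 3*(-2 + 1 + 4))))² = (153 + (23 - 8*(-3)*3)/(7*(-2 - 3*3)))² = (153 + (23 + 72)/(7*(-2 - 9)))² = (153 + (⅐)*95/(-11))² = (153 + (⅐)*(-1/11)*95)² = (153 - 95/77)² = (11686/77)² = 136562596/5929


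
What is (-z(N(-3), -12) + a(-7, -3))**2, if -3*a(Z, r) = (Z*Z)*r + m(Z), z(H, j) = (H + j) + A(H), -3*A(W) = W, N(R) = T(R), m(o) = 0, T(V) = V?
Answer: 3969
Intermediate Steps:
N(R) = R
A(W) = -W/3
z(H, j) = j + 2*H/3 (z(H, j) = (H + j) - H/3 = j + 2*H/3)
a(Z, r) = -r*Z**2/3 (a(Z, r) = -((Z*Z)*r + 0)/3 = -(Z**2*r + 0)/3 = -(r*Z**2 + 0)/3 = -r*Z**2/3)
(-z(N(-3), -12) + a(-7, -3))**2 = (-(-12 + (2/3)*(-3)) - 1/3*(-3)*(-7)**2)**2 = (-(-12 - 2) - 1/3*(-3)*49)**2 = (-1*(-14) + 49)**2 = (14 + 49)**2 = 63**2 = 3969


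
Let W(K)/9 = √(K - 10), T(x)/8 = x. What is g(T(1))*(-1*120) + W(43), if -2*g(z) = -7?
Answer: -420 + 9*√33 ≈ -368.30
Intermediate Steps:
T(x) = 8*x
g(z) = 7/2 (g(z) = -½*(-7) = 7/2)
W(K) = 9*√(-10 + K) (W(K) = 9*√(K - 10) = 9*√(-10 + K))
g(T(1))*(-1*120) + W(43) = 7*(-1*120)/2 + 9*√(-10 + 43) = (7/2)*(-120) + 9*√33 = -420 + 9*√33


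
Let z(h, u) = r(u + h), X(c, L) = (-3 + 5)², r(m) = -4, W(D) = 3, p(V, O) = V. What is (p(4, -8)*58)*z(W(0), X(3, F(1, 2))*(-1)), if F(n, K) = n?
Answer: -928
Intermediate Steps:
X(c, L) = 4 (X(c, L) = 2² = 4)
z(h, u) = -4
(p(4, -8)*58)*z(W(0), X(3, F(1, 2))*(-1)) = (4*58)*(-4) = 232*(-4) = -928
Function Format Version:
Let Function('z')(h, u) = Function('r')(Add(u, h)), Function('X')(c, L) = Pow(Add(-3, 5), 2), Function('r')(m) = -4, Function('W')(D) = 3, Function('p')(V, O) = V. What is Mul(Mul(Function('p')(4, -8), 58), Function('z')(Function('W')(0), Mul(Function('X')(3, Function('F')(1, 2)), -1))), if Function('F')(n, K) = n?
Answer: -928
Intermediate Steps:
Function('X')(c, L) = 4 (Function('X')(c, L) = Pow(2, 2) = 4)
Function('z')(h, u) = -4
Mul(Mul(Function('p')(4, -8), 58), Function('z')(Function('W')(0), Mul(Function('X')(3, Function('F')(1, 2)), -1))) = Mul(Mul(4, 58), -4) = Mul(232, -4) = -928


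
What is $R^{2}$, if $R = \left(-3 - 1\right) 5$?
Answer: $400$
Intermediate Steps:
$R = -20$ ($R = \left(-4\right) 5 = -20$)
$R^{2} = \left(-20\right)^{2} = 400$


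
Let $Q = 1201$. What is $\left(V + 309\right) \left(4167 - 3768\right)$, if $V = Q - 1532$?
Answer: $-8778$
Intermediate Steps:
$V = -331$ ($V = 1201 - 1532 = -331$)
$\left(V + 309\right) \left(4167 - 3768\right) = \left(-331 + 309\right) \left(4167 - 3768\right) = \left(-22\right) 399 = -8778$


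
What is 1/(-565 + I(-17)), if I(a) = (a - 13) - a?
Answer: -1/578 ≈ -0.0017301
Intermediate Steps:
I(a) = -13 (I(a) = (-13 + a) - a = -13)
1/(-565 + I(-17)) = 1/(-565 - 13) = 1/(-578) = -1/578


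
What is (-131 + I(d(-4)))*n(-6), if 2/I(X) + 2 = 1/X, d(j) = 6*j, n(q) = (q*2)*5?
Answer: 388020/49 ≈ 7918.8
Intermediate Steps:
n(q) = 10*q (n(q) = (2*q)*5 = 10*q)
I(X) = 2/(-2 + 1/X)
(-131 + I(d(-4)))*n(-6) = (-131 - 2*6*(-4)/(-1 + 2*(6*(-4))))*(10*(-6)) = (-131 - 2*(-24)/(-1 + 2*(-24)))*(-60) = (-131 - 2*(-24)/(-1 - 48))*(-60) = (-131 - 2*(-24)/(-49))*(-60) = (-131 - 2*(-24)*(-1/49))*(-60) = (-131 - 48/49)*(-60) = -6467/49*(-60) = 388020/49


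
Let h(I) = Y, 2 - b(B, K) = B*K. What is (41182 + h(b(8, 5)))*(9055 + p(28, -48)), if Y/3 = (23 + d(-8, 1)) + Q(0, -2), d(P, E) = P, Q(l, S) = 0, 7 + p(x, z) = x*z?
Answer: 317612808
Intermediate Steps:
p(x, z) = -7 + x*z
b(B, K) = 2 - B*K
Y = 45 (Y = 3*((23 - 8) + 0) = 3*(15 + 0) = 3*15 = 45)
h(I) = 45
(41182 + h(b(8, 5)))*(9055 + p(28, -48)) = (41182 + 45)*(9055 + (-7 + 28*(-48))) = 41227*(9055 + (-7 - 1344)) = 41227*(9055 - 1351) = 41227*7704 = 317612808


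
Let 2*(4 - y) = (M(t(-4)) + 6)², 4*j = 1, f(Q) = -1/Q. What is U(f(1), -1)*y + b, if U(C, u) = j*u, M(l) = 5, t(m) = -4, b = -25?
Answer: -87/8 ≈ -10.875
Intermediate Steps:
j = ¼ (j = (¼)*1 = ¼ ≈ 0.25000)
U(C, u) = u/4
y = -113/2 (y = 4 - (5 + 6)²/2 = 4 - ½*11² = 4 - ½*121 = 4 - 121/2 = -113/2 ≈ -56.500)
U(f(1), -1)*y + b = ((¼)*(-1))*(-113/2) - 25 = -¼*(-113/2) - 25 = 113/8 - 25 = -87/8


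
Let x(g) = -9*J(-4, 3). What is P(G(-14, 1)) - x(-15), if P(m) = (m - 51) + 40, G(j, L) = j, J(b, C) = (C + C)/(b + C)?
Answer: -79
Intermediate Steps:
J(b, C) = 2*C/(C + b) (J(b, C) = (2*C)/(C + b) = 2*C/(C + b))
x(g) = 54 (x(g) = -18*3/(3 - 4) = -18*3/(-1) = -18*3*(-1) = -9*(-6) = 54)
P(m) = -11 + m (P(m) = (-51 + m) + 40 = -11 + m)
P(G(-14, 1)) - x(-15) = (-11 - 14) - 1*54 = -25 - 54 = -79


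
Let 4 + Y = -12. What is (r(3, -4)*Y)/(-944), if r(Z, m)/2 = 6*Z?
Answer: 36/59 ≈ 0.61017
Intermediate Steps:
r(Z, m) = 12*Z (r(Z, m) = 2*(6*Z) = 12*Z)
Y = -16 (Y = -4 - 12 = -16)
(r(3, -4)*Y)/(-944) = ((12*3)*(-16))/(-944) = (36*(-16))*(-1/944) = -576*(-1/944) = 36/59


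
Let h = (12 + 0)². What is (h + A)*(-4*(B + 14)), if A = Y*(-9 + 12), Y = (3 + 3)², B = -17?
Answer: 3024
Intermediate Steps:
Y = 36 (Y = 6² = 36)
A = 108 (A = 36*(-9 + 12) = 36*3 = 108)
h = 144 (h = 12² = 144)
(h + A)*(-4*(B + 14)) = (144 + 108)*(-4*(-17 + 14)) = 252*(-4*(-3)) = 252*12 = 3024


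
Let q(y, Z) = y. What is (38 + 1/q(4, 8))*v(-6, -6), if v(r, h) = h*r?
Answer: 1377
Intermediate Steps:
(38 + 1/q(4, 8))*v(-6, -6) = (38 + 1/4)*(-6*(-6)) = (38 + ¼)*36 = (153/4)*36 = 1377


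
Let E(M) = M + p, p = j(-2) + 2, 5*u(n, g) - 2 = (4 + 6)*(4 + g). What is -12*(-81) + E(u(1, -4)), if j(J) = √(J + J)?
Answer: 4872/5 + 2*I ≈ 974.4 + 2.0*I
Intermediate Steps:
u(n, g) = 42/5 + 2*g (u(n, g) = ⅖ + ((4 + 6)*(4 + g))/5 = ⅖ + (10*(4 + g))/5 = ⅖ + (40 + 10*g)/5 = ⅖ + (8 + 2*g) = 42/5 + 2*g)
j(J) = √2*√J (j(J) = √(2*J) = √2*√J)
p = 2 + 2*I (p = √2*√(-2) + 2 = √2*(I*√2) + 2 = 2*I + 2 = 2 + 2*I ≈ 2.0 + 2.0*I)
E(M) = 2 + M + 2*I (E(M) = M + (2 + 2*I) = 2 + M + 2*I)
-12*(-81) + E(u(1, -4)) = -12*(-81) + (2 + (42/5 + 2*(-4)) + 2*I) = 972 + (2 + (42/5 - 8) + 2*I) = 972 + (2 + ⅖ + 2*I) = 972 + (12/5 + 2*I) = 4872/5 + 2*I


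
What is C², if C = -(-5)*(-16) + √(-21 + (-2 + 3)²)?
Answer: 6380 - 320*I*√5 ≈ 6380.0 - 715.54*I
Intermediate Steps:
C = -80 + 2*I*√5 (C = -1*80 + √(-21 + 1²) = -80 + √(-21 + 1) = -80 + √(-20) = -80 + 2*I*√5 ≈ -80.0 + 4.4721*I)
C² = (-80 + 2*I*√5)²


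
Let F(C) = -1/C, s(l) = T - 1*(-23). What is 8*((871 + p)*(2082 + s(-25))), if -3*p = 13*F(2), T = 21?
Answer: 44552456/3 ≈ 1.4851e+7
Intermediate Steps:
s(l) = 44 (s(l) = 21 - 1*(-23) = 21 + 23 = 44)
p = 13/6 (p = -13*(-1/2)/3 = -13*(-1*½)/3 = -13*(-1)/(3*2) = -⅓*(-13/2) = 13/6 ≈ 2.1667)
8*((871 + p)*(2082 + s(-25))) = 8*((871 + 13/6)*(2082 + 44)) = 8*((5239/6)*2126) = 8*(5569057/3) = 44552456/3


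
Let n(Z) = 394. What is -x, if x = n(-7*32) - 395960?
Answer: 395566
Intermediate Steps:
x = -395566 (x = 394 - 395960 = -395566)
-x = -1*(-395566) = 395566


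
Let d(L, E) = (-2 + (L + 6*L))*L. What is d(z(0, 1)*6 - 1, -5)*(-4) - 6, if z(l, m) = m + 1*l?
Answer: -666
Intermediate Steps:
z(l, m) = l + m (z(l, m) = m + l = l + m)
d(L, E) = L*(-2 + 7*L) (d(L, E) = (-2 + 7*L)*L = L*(-2 + 7*L))
d(z(0, 1)*6 - 1, -5)*(-4) - 6 = (((0 + 1)*6 - 1)*(-2 + 7*((0 + 1)*6 - 1)))*(-4) - 6 = ((1*6 - 1)*(-2 + 7*(1*6 - 1)))*(-4) - 6 = ((6 - 1)*(-2 + 7*(6 - 1)))*(-4) - 6 = (5*(-2 + 7*5))*(-4) - 6 = (5*(-2 + 35))*(-4) - 6 = (5*33)*(-4) - 6 = 165*(-4) - 6 = -660 - 6 = -666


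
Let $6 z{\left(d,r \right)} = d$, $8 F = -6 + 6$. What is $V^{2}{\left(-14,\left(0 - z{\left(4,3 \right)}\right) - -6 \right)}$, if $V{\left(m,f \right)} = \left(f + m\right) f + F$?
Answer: $\frac{173056}{81} \approx 2136.5$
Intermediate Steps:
$F = 0$ ($F = \frac{-6 + 6}{8} = \frac{1}{8} \cdot 0 = 0$)
$z{\left(d,r \right)} = \frac{d}{6}$
$V{\left(m,f \right)} = f \left(f + m\right)$ ($V{\left(m,f \right)} = \left(f + m\right) f + 0 = f \left(f + m\right) + 0 = f \left(f + m\right)$)
$V^{2}{\left(-14,\left(0 - z{\left(4,3 \right)}\right) - -6 \right)} = \left(\left(\left(0 - \frac{1}{6} \cdot 4\right) - -6\right) \left(\left(\left(0 - \frac{1}{6} \cdot 4\right) - -6\right) - 14\right)\right)^{2} = \left(\left(\left(0 - \frac{2}{3}\right) + 6\right) \left(\left(\left(0 - \frac{2}{3}\right) + 6\right) - 14\right)\right)^{2} = \left(\left(- \frac{2}{3} + 6\right) \left(\left(- \frac{2}{3} + 6\right) - 14\right)\right)^{2} = \left(\frac{16 \left(\frac{16}{3} - 14\right)}{3}\right)^{2} = \left(\frac{16}{3} \left(- \frac{26}{3}\right)\right)^{2} = \left(- \frac{416}{9}\right)^{2} = \frac{173056}{81}$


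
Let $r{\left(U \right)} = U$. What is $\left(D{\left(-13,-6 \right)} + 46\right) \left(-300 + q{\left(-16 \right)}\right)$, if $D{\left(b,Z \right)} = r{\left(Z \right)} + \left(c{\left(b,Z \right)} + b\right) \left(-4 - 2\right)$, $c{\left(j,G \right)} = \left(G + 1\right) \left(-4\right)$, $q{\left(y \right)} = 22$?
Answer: $556$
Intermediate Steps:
$c{\left(j,G \right)} = -4 - 4 G$ ($c{\left(j,G \right)} = \left(1 + G\right) \left(-4\right) = -4 - 4 G$)
$D{\left(b,Z \right)} = 24 - 6 b + 25 Z$ ($D{\left(b,Z \right)} = Z + \left(\left(-4 - 4 Z\right) + b\right) \left(-4 - 2\right) = Z + \left(-4 + b - 4 Z\right) \left(-6\right) = Z + \left(24 - 6 b + 24 Z\right) = 24 - 6 b + 25 Z$)
$\left(D{\left(-13,-6 \right)} + 46\right) \left(-300 + q{\left(-16 \right)}\right) = \left(\left(24 - -78 + 25 \left(-6\right)\right) + 46\right) \left(-300 + 22\right) = \left(\left(24 + 78 - 150\right) + 46\right) \left(-278\right) = \left(-48 + 46\right) \left(-278\right) = \left(-2\right) \left(-278\right) = 556$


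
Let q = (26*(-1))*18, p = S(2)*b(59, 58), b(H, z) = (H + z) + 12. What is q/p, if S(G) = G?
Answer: -78/43 ≈ -1.8140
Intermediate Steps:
b(H, z) = 12 + H + z
p = 258 (p = 2*(12 + 59 + 58) = 2*129 = 258)
q = -468 (q = -26*18 = -468)
q/p = -468/258 = -468*1/258 = -78/43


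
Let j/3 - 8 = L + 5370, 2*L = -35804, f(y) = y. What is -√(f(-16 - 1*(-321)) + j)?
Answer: -I*√37267 ≈ -193.05*I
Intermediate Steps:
L = -17902 (L = (½)*(-35804) = -17902)
j = -37572 (j = 24 + 3*(-17902 + 5370) = 24 + 3*(-12532) = 24 - 37596 = -37572)
-√(f(-16 - 1*(-321)) + j) = -√((-16 - 1*(-321)) - 37572) = -√((-16 + 321) - 37572) = -√(305 - 37572) = -√(-37267) = -I*√37267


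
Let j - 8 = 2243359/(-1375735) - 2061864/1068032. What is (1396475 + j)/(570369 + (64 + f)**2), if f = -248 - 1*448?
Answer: 36640852540445547/25445446112690560 ≈ 1.4400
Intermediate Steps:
f = -696 (f = -248 - 448 = -696)
j = 116465613547/26238017920 (j = 8 + (2243359/(-1375735) - 2061864/1068032) = 8 + (2243359*(-1/1375735) - 2061864*1/1068032) = 8 + (-2243359/1375735 - 36819/19072) = 8 - 93438529813/26238017920 = 116465613547/26238017920 ≈ 4.4388)
(1396475 + j)/(570369 + (64 + f)**2) = (1396475 + 116465613547/26238017920)/(570369 + (64 - 696)**2) = 36640852540445547/(26238017920*(570369 + (-632)**2)) = 36640852540445547/(26238017920*(570369 + 399424)) = (36640852540445547/26238017920)/969793 = (36640852540445547/26238017920)*(1/969793) = 36640852540445547/25445446112690560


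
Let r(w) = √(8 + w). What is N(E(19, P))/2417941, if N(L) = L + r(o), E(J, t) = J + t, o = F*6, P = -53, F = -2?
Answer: -34/2417941 + 2*I/2417941 ≈ -1.4062e-5 + 8.2715e-7*I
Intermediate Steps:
o = -12 (o = -2*6 = -12)
N(L) = L + 2*I (N(L) = L + √(8 - 12) = L + √(-4) = L + 2*I)
N(E(19, P))/2417941 = ((19 - 53) + 2*I)/2417941 = (-34 + 2*I)*(1/2417941) = -34/2417941 + 2*I/2417941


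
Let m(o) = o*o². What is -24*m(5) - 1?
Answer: -3001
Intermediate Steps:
m(o) = o³
-24*m(5) - 1 = -24*5³ - 1 = -24*125 - 1 = -3000 - 1 = -3001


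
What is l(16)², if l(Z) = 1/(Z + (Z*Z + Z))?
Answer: 1/82944 ≈ 1.2056e-5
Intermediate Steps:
l(Z) = 1/(Z² + 2*Z) (l(Z) = 1/(Z + (Z² + Z)) = 1/(Z + (Z + Z²)) = 1/(Z² + 2*Z))
l(16)² = (1/(16*(2 + 16)))² = ((1/16)/18)² = ((1/16)*(1/18))² = (1/288)² = 1/82944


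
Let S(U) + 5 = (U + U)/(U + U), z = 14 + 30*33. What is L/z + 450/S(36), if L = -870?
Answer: -28455/251 ≈ -113.37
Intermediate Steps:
z = 1004 (z = 14 + 990 = 1004)
S(U) = -4 (S(U) = -5 + (U + U)/(U + U) = -5 + (2*U)/((2*U)) = -5 + (2*U)*(1/(2*U)) = -5 + 1 = -4)
L/z + 450/S(36) = -870/1004 + 450/(-4) = -870*1/1004 + 450*(-¼) = -435/502 - 225/2 = -28455/251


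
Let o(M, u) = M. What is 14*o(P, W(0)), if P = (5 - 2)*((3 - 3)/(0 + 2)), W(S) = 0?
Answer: 0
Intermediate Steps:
P = 0 (P = 3*(0/2) = 3*(0*(1/2)) = 3*0 = 0)
14*o(P, W(0)) = 14*0 = 0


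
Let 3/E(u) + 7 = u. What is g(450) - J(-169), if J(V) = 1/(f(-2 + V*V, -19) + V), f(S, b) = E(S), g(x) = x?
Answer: 2171406802/4825285 ≈ 450.01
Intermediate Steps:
E(u) = 3/(-7 + u)
f(S, b) = 3/(-7 + S)
J(V) = 1/(V + 3/(-9 + V**2)) (J(V) = 1/(3/(-7 + (-2 + V*V)) + V) = 1/(3/(-7 + (-2 + V**2)) + V) = 1/(3/(-9 + V**2) + V) = 1/(V + 3/(-9 + V**2)))
g(450) - J(-169) = 450 - (-9 + (-169)**2)/(3 - 169*(-9 + (-169)**2)) = 450 - (-9 + 28561)/(3 - 169*(-9 + 28561)) = 450 - 28552/(3 - 169*28552) = 450 - 28552/(3 - 4825288) = 450 - 28552/(-4825285) = 450 - (-1)*28552/4825285 = 450 - 1*(-28552/4825285) = 450 + 28552/4825285 = 2171406802/4825285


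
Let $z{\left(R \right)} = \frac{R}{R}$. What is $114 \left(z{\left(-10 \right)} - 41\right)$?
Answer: $-4560$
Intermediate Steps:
$z{\left(R \right)} = 1$
$114 \left(z{\left(-10 \right)} - 41\right) = 114 \left(1 - 41\right) = 114 \left(-40\right) = -4560$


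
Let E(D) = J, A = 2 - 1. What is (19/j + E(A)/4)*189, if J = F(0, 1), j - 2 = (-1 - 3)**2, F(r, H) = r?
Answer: 399/2 ≈ 199.50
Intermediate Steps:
A = 1
j = 18 (j = 2 + (-1 - 3)**2 = 2 + (-4)**2 = 2 + 16 = 18)
J = 0
E(D) = 0
(19/j + E(A)/4)*189 = (19/18 + 0/4)*189 = (19*(1/18) + 0*(1/4))*189 = (19/18 + 0)*189 = (19/18)*189 = 399/2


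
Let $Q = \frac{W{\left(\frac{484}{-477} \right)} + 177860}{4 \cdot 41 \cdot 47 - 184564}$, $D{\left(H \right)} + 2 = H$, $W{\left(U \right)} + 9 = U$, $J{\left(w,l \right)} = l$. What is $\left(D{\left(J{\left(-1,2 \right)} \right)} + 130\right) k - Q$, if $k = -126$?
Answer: $- \frac{1381737076117}{84360312} \approx -16379.0$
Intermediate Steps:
$W{\left(U \right)} = -9 + U$
$D{\left(H \right)} = -2 + H$
$Q = - \frac{84834443}{84360312}$ ($Q = \frac{\left(-9 + \frac{484}{-477}\right) + 177860}{4 \cdot 41 \cdot 47 - 184564} = \frac{\left(-9 + 484 \left(- \frac{1}{477}\right)\right) + 177860}{164 \cdot 47 - 184564} = \frac{\left(-9 - \frac{484}{477}\right) + 177860}{7708 - 184564} = \frac{- \frac{4777}{477} + 177860}{-176856} = \frac{84834443}{477} \left(- \frac{1}{176856}\right) = - \frac{84834443}{84360312} \approx -1.0056$)
$\left(D{\left(J{\left(-1,2 \right)} \right)} + 130\right) k - Q = \left(\left(-2 + 2\right) + 130\right) \left(-126\right) - - \frac{84834443}{84360312} = \left(0 + 130\right) \left(-126\right) + \frac{84834443}{84360312} = 130 \left(-126\right) + \frac{84834443}{84360312} = -16380 + \frac{84834443}{84360312} = - \frac{1381737076117}{84360312}$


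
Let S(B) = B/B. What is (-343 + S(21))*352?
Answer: -120384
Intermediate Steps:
S(B) = 1
(-343 + S(21))*352 = (-343 + 1)*352 = -342*352 = -120384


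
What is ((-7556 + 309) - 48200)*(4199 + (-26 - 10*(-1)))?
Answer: -231934801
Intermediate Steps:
((-7556 + 309) - 48200)*(4199 + (-26 - 10*(-1))) = (-7247 - 48200)*(4199 + (-26 + 10)) = -55447*(4199 - 16) = -55447*4183 = -231934801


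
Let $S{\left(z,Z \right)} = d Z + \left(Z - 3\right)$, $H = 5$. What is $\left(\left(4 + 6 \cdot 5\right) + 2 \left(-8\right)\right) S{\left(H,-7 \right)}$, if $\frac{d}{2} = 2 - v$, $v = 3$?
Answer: $72$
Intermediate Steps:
$d = -2$ ($d = 2 \left(2 - 3\right) = 2 \left(-1\right) = -2$)
$S{\left(z,Z \right)} = -3 - Z$ ($S{\left(z,Z \right)} = - 2 Z + \left(Z - 3\right) = - 2 Z + \left(-3 + Z\right) = -3 - Z$)
$\left(\left(4 + 6 \cdot 5\right) + 2 \left(-8\right)\right) S{\left(H,-7 \right)} = \left(\left(4 + 6 \cdot 5\right) + 2 \left(-8\right)\right) \left(-3 - -7\right) = \left(\left(4 + 30\right) - 16\right) \left(-3 + 7\right) = \left(34 - 16\right) 4 = 18 \cdot 4 = 72$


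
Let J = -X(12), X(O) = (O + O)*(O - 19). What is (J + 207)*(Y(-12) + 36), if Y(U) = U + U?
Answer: 4500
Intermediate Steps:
Y(U) = 2*U
X(O) = 2*O*(-19 + O) (X(O) = (2*O)*(-19 + O) = 2*O*(-19 + O))
J = 168 (J = -2*12*(-19 + 12) = -2*12*(-7) = -1*(-168) = 168)
(J + 207)*(Y(-12) + 36) = (168 + 207)*(2*(-12) + 36) = 375*(-24 + 36) = 375*12 = 4500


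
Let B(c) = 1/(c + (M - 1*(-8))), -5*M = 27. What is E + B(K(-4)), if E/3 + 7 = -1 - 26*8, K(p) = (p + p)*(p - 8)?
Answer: -319459/493 ≈ -647.99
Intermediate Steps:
M = -27/5 (M = -⅕*27 = -27/5 ≈ -5.4000)
K(p) = 2*p*(-8 + p) (K(p) = (2*p)*(-8 + p) = 2*p*(-8 + p))
E = -648 (E = -21 + 3*(-1 - 26*8) = -21 + 3*(-1 - 208) = -21 + 3*(-209) = -21 - 627 = -648)
B(c) = 1/(13/5 + c) (B(c) = 1/(c + (-27/5 - 1*(-8))) = 1/(c + (-27/5 + 8)) = 1/(c + 13/5) = 1/(13/5 + c))
E + B(K(-4)) = -648 + 5/(13 + 5*(2*(-4)*(-8 - 4))) = -648 + 5/(13 + 5*(2*(-4)*(-12))) = -648 + 5/(13 + 5*96) = -648 + 5/(13 + 480) = -648 + 5/493 = -319459/493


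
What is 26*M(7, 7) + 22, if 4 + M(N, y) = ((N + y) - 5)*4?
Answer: 854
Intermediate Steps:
M(N, y) = -24 + 4*N + 4*y (M(N, y) = -4 + ((N + y) - 5)*4 = -4 + (-5 + N + y)*4 = -4 + (-20 + 4*N + 4*y) = -24 + 4*N + 4*y)
26*M(7, 7) + 22 = 26*(-24 + 4*7 + 4*7) + 22 = 26*(-24 + 28 + 28) + 22 = 26*32 + 22 = 832 + 22 = 854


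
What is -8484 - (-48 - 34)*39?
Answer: -5286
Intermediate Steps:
-8484 - (-48 - 34)*39 = -8484 - (-82)*39 = -8484 - 1*(-3198) = -8484 + 3198 = -5286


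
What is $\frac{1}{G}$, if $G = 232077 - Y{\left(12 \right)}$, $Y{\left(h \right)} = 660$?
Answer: $\frac{1}{231417} \approx 4.3212 \cdot 10^{-6}$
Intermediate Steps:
$G = 231417$ ($G = 232077 - 660 = 231417$)
$\frac{1}{G} = \frac{1}{231417}$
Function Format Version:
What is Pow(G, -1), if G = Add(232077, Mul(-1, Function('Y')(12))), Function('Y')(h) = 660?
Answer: Rational(1, 231417) ≈ 4.3212e-6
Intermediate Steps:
G = 231417 (G = Add(232077, Mul(-1, 660)) = Add(232077, -660) = 231417)
Pow(G, -1) = Pow(231417, -1) = Rational(1, 231417)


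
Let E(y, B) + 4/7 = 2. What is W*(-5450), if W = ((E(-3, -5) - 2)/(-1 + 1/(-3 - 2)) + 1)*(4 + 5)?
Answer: -506850/7 ≈ -72407.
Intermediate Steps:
E(y, B) = 10/7 (E(y, B) = -4/7 + 2 = 10/7)
W = 93/7 (W = ((10/7 - 2)/(-1 + 1/(-3 - 2)) + 1)*(4 + 5) = (-4/(7*(-1 + 1/(-5))) + 1)*9 = (-4/(7*(-1 - 1/5)) + 1)*9 = (-4/(7*(-6/5)) + 1)*9 = (-4/7*(-5/6) + 1)*9 = (10/21 + 1)*9 = (31/21)*9 = 93/7 ≈ 13.286)
W*(-5450) = (93/7)*(-5450) = -506850/7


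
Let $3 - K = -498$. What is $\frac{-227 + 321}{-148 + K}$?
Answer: $\frac{94}{353} \approx 0.26629$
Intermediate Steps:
$K = 501$ ($K = 3 - -498 = 3 + 498 = 501$)
$\frac{-227 + 321}{-148 + K} = \frac{-227 + 321}{-148 + 501} = \frac{94}{353}$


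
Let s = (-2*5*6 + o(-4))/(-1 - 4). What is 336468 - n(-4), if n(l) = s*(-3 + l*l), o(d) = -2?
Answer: 1681534/5 ≈ 3.3631e+5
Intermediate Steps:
s = 62/5 (s = (-2*5*6 - 2)/(-1 - 4) = (-10*6 - 2)/(-5) = (-60 - 2)*(-⅕) = -62*(-⅕) = 62/5 ≈ 12.400)
n(l) = -186/5 + 62*l²/5 (n(l) = 62*(-3 + l*l)/5 = 62*(-3 + l²)/5 = -186/5 + 62*l²/5)
336468 - n(-4) = 336468 - (-186/5 + (62/5)*(-4)²) = 336468 - (-186/5 + (62/5)*16) = 336468 - (-186/5 + 992/5) = 336468 - 1*806/5 = 336468 - 806/5 = 1681534/5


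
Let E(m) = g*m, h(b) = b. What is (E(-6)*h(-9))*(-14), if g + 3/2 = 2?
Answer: -378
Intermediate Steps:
g = 1/2 (g = -3/2 + 2 = 1/2 ≈ 0.50000)
E(m) = m/2
(E(-6)*h(-9))*(-14) = (((1/2)*(-6))*(-9))*(-14) = -3*(-9)*(-14) = 27*(-14) = -378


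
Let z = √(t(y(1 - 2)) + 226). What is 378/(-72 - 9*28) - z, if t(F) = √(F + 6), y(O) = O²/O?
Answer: -7/6 - √(226 + √5) ≈ -16.274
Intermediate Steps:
y(O) = O
t(F) = √(6 + F)
z = √(226 + √5) (z = √(√(6 + (1 - 2)) + 226) = √(√(6 - 1) + 226) = √(√5 + 226) = √(226 + √5) ≈ 15.107)
378/(-72 - 9*28) - z = 378/(-72 - 9*28) - √(226 + √5) = 378/(-72 - 1*252) - √(226 + √5) = 378/(-72 - 252) - √(226 + √5) = 378/(-324) - √(226 + √5) = 378*(-1/324) - √(226 + √5) = -7/6 - √(226 + √5)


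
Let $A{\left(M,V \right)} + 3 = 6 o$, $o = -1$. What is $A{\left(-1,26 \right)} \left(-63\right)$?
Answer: $567$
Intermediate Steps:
$A{\left(M,V \right)} = -9$ ($A{\left(M,V \right)} = -3 + 6 \left(-1\right) = -3 - 6 = -9$)
$A{\left(-1,26 \right)} \left(-63\right) = \left(-9\right) \left(-63\right) = 567$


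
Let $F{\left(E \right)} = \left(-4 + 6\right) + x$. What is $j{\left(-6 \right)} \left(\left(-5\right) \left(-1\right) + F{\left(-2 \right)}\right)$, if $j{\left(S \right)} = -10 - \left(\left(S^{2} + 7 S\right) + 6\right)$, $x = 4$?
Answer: $-110$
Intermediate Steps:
$F{\left(E \right)} = 6$ ($F{\left(E \right)} = \left(-4 + 6\right) + 4 = 2 + 4 = 6$)
$j{\left(S \right)} = -16 - S^{2} - 7 S$ ($j{\left(S \right)} = -10 - \left(6 + S^{2} + 7 S\right) = -16 - S^{2} - 7 S$)
$j{\left(-6 \right)} \left(\left(-5\right) \left(-1\right) + F{\left(-2 \right)}\right) = \left(-16 - \left(-6\right)^{2} - -42\right) \left(\left(-5\right) \left(-1\right) + 6\right) = \left(-16 - 36 + 42\right) \left(5 + 6\right) = \left(-16 - 36 + 42\right) 11 = \left(-10\right) 11 = -110$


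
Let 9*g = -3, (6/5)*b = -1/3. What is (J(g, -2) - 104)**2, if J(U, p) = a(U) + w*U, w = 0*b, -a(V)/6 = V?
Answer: 10404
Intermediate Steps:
b = -5/18 (b = 5*(-1/3)/6 = 5*(-1*1/3)/6 = (5/6)*(-1/3) = -5/18 ≈ -0.27778)
a(V) = -6*V
w = 0 (w = 0*(-5/18) = 0)
g = -1/3 (g = (1/9)*(-3) = -1/3 ≈ -0.33333)
J(U, p) = -6*U (J(U, p) = -6*U + 0*U = -6*U + 0 = -6*U)
(J(g, -2) - 104)**2 = (-6*(-1/3) - 104)**2 = (2 - 104)**2 = (-102)**2 = 10404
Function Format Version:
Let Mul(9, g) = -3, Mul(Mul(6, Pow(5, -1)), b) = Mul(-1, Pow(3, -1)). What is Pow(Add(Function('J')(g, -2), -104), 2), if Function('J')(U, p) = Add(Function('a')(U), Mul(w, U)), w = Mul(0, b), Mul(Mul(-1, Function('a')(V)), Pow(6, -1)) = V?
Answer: 10404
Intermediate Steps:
b = Rational(-5, 18) (b = Mul(Rational(5, 6), Mul(-1, Pow(3, -1))) = Mul(Rational(5, 6), Mul(-1, Rational(1, 3))) = Mul(Rational(5, 6), Rational(-1, 3)) = Rational(-5, 18) ≈ -0.27778)
Function('a')(V) = Mul(-6, V)
w = 0 (w = Mul(0, Rational(-5, 18)) = 0)
g = Rational(-1, 3) (g = Mul(Rational(1, 9), -3) = Rational(-1, 3) ≈ -0.33333)
Function('J')(U, p) = Mul(-6, U) (Function('J')(U, p) = Add(Mul(-6, U), Mul(0, U)) = Add(Mul(-6, U), 0) = Mul(-6, U))
Pow(Add(Function('J')(g, -2), -104), 2) = Pow(Add(Mul(-6, Rational(-1, 3)), -104), 2) = Pow(Add(2, -104), 2) = Pow(-102, 2) = 10404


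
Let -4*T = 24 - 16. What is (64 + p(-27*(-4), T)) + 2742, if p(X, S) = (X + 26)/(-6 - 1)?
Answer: 19508/7 ≈ 2786.9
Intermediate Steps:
T = -2 (T = -(24 - 16)/4 = -¼*8 = -2)
p(X, S) = -26/7 - X/7 (p(X, S) = (26 + X)/(-7) = (26 + X)*(-⅐) = -26/7 - X/7)
(64 + p(-27*(-4), T)) + 2742 = (64 + (-26/7 - (-27)*(-4)/7)) + 2742 = (64 + (-26/7 - ⅐*108)) + 2742 = (64 + (-26/7 - 108/7)) + 2742 = (64 - 134/7) + 2742 = 314/7 + 2742 = 19508/7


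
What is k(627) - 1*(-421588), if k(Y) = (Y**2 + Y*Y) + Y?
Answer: 1208473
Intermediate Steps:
k(Y) = Y + 2*Y**2 (k(Y) = (Y**2 + Y**2) + Y = 2*Y**2 + Y = Y + 2*Y**2)
k(627) - 1*(-421588) = 627*(1 + 2*627) - 1*(-421588) = 627*(1 + 1254) + 421588 = 627*1255 + 421588 = 786885 + 421588 = 1208473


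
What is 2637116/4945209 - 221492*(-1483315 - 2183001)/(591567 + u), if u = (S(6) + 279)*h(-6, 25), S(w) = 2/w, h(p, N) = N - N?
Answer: 1338602105456502140/975140817501 ≈ 1.3727e+6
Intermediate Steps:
h(p, N) = 0
u = 0 (u = (2/6 + 279)*0 = (2*(⅙) + 279)*0 = (⅓ + 279)*0 = (838/3)*0 = 0)
2637116/4945209 - 221492*(-1483315 - 2183001)/(591567 + u) = 2637116/4945209 - 221492*(-1483315 - 2183001)/(591567 + 0) = 2637116*(1/4945209) - 221492/(591567/(-3666316)) = 2637116/4945209 - 221492/(591567*(-1/3666316)) = 2637116/4945209 - 221492/(-591567/3666316) = 2637116/4945209 - 221492*(-3666316/591567) = 2637116/4945209 + 812059663472/591567 = 1338602105456502140/975140817501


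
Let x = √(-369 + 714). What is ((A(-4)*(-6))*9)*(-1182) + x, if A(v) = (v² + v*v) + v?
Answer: 1787184 + √345 ≈ 1.7872e+6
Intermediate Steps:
A(v) = v + 2*v² (A(v) = (v² + v²) + v = 2*v² + v = v + 2*v²)
x = √345 ≈ 18.574
((A(-4)*(-6))*9)*(-1182) + x = ((-4*(1 + 2*(-4))*(-6))*9)*(-1182) + √345 = ((-4*(1 - 8)*(-6))*9)*(-1182) + √345 = ((-4*(-7)*(-6))*9)*(-1182) + √345 = ((28*(-6))*9)*(-1182) + √345 = -168*9*(-1182) + √345 = -1512*(-1182) + √345 = 1787184 + √345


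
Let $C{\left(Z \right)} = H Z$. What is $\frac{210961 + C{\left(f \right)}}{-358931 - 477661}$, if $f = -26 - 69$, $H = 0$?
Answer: $- \frac{210961}{836592} \approx -0.25217$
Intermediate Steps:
$f = -95$
$C{\left(Z \right)} = 0$ ($C{\left(Z \right)} = 0 Z = 0$)
$\frac{210961 + C{\left(f \right)}}{-358931 - 477661} = \frac{210961 + 0}{-358931 - 477661} = \frac{210961}{-836592} = 210961 \left(- \frac{1}{836592}\right) = - \frac{210961}{836592}$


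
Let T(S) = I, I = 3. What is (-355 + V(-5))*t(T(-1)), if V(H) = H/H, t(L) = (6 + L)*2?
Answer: -6372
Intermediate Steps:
T(S) = 3
t(L) = 12 + 2*L
V(H) = 1
(-355 + V(-5))*t(T(-1)) = (-355 + 1)*(12 + 2*3) = -354*(12 + 6) = -354*18 = -6372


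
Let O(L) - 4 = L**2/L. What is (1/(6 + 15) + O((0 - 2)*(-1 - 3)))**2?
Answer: 64009/441 ≈ 145.15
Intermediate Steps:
O(L) = 4 + L (O(L) = 4 + L**2/L = 4 + L)
(1/(6 + 15) + O((0 - 2)*(-1 - 3)))**2 = (1/(6 + 15) + (4 + (0 - 2)*(-1 - 3)))**2 = (1/21 + (4 - 2*(-4)))**2 = (1/21 + (4 + 8))**2 = (1/21 + 12)**2 = (253/21)**2 = 64009/441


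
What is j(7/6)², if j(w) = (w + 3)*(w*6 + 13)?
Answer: 62500/9 ≈ 6944.4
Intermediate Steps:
j(w) = (3 + w)*(13 + 6*w) (j(w) = (3 + w)*(6*w + 13) = (3 + w)*(13 + 6*w))
j(7/6)² = (39 + 6*(7/6)² + 31*(7/6))² = (39 + 6*(49/36) + 217/6)² = (39 + 49/6 + 217/6)² = (250/3)² = 62500/9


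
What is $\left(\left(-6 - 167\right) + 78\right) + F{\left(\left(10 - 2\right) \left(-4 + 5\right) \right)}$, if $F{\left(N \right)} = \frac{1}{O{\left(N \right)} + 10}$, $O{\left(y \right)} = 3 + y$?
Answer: $- \frac{1994}{21} \approx -94.952$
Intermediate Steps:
$F{\left(N \right)} = \frac{1}{13 + N}$ ($F{\left(N \right)} = \frac{1}{\left(3 + N\right) + 10} = \frac{1}{13 + N}$)
$\left(\left(-6 - 167\right) + 78\right) + F{\left(\left(10 - 2\right) \left(-4 + 5\right) \right)} = \left(\left(-6 - 167\right) + 78\right) + \frac{1}{13 + \left(10 - 2\right) \left(-4 + 5\right)} = \left(-173 + 78\right) + \frac{1}{13 + 8 \cdot 1} = -95 + \frac{1}{13 + 8} = -95 + \frac{1}{21} = - \frac{1994}{21}$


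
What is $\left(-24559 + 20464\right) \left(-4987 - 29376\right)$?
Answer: $140716485$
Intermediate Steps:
$\left(-24559 + 20464\right) \left(-4987 - 29376\right) = \left(-4095\right) \left(-34363\right) = 140716485$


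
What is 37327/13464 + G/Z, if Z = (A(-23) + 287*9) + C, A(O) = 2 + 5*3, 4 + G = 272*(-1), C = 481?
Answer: 37096141/13827528 ≈ 2.6828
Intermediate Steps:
G = -276 (G = -4 + 272*(-1) = -4 - 272 = -276)
A(O) = 17 (A(O) = 2 + 15 = 17)
Z = 3081 (Z = (17 + 287*9) + 481 = (17 + 2583) + 481 = 2600 + 481 = 3081)
37327/13464 + G/Z = 37327/13464 - 276/3081 = 37327*(1/13464) - 276*1/3081 = 37327/13464 - 92/1027 = 37096141/13827528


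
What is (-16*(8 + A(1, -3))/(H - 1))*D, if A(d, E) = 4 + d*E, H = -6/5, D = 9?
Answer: 6480/11 ≈ 589.09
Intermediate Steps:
H = -6/5 (H = -6*⅕ = -6/5 ≈ -1.2000)
A(d, E) = 4 + E*d
(-16*(8 + A(1, -3))/(H - 1))*D = -16*(8 + (4 - 3*1))/(-6/5 - 1)*9 = -16*(8 + (4 - 3))/(-11/5)*9 = -16*(8 + 1)*(-5)/11*9 = -144*(-5)/11*9 = -16*(-45/11)*9 = (720/11)*9 = 6480/11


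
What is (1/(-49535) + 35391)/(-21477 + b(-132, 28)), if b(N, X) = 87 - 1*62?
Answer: -438273296/265656205 ≈ -1.6498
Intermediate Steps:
b(N, X) = 25 (b(N, X) = 87 - 62 = 25)
(1/(-49535) + 35391)/(-21477 + b(-132, 28)) = (1/(-49535) + 35391)/(-21477 + 25) = (-1/49535 + 35391)/(-21452) = (1753093184/49535)*(-1/21452) = -438273296/265656205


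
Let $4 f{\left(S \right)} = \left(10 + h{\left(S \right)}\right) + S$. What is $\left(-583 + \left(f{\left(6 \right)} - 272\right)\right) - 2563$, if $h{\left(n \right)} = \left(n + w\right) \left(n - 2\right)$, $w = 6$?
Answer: $-3402$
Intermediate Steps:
$h{\left(n \right)} = \left(-2 + n\right) \left(6 + n\right)$ ($h{\left(n \right)} = \left(n + 6\right) \left(n - 2\right) = \left(6 + n\right) \left(-2 + n\right) = \left(-2 + n\right) \left(6 + n\right)$)
$f{\left(S \right)} = - \frac{1}{2} + \frac{S^{2}}{4} + \frac{5 S}{4}$ ($f{\left(S \right)} = \frac{\left(10 + \left(-12 + S^{2} + 4 S\right)\right) + S}{4} = \frac{\left(-2 + S^{2} + 4 S\right) + S}{4} = \frac{-2 + S^{2} + 5 S}{4} = - \frac{1}{2} + \frac{S^{2}}{4} + \frac{5 S}{4}$)
$\left(-583 + \left(f{\left(6 \right)} - 272\right)\right) - 2563 = \left(-583 + \left(\left(- \frac{1}{2} + \frac{6^{2}}{4} + \frac{5}{4} \cdot 6\right) - 272\right)\right) - 2563 = \left(-583 + \left(\left(- \frac{1}{2} + \frac{1}{4} \cdot 36 + \frac{15}{2}\right) - 272\right)\right) - 2563 = \left(-583 + \left(\left(- \frac{1}{2} + 9 + \frac{15}{2}\right) - 272\right)\right) - 2563 = \left(-583 + \left(16 - 272\right)\right) - 2563 = \left(-583 - 256\right) - 2563 = -839 - 2563 = -3402$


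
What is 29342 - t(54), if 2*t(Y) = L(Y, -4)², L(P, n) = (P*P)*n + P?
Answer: -67366708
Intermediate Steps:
L(P, n) = P + n*P² (L(P, n) = P²*n + P = n*P² + P = P + n*P²)
t(Y) = Y²*(1 - 4*Y)²/2 (t(Y) = (Y*(1 + Y*(-4)))²/2 = (Y*(1 - 4*Y))²/2 = (Y²*(1 - 4*Y)²)/2 = Y²*(1 - 4*Y)²/2)
29342 - t(54) = 29342 - 54²*(1 - 4*54)²/2 = 29342 - 2916*(1 - 216)²/2 = 29342 - 2916*(-215)²/2 = 29342 - 2916*46225/2 = 29342 - 1*67396050 = 29342 - 67396050 = -67366708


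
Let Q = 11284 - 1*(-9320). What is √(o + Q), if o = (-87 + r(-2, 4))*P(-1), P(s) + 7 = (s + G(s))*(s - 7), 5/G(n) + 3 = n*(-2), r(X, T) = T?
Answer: √17201 ≈ 131.15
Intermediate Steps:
G(n) = 5/(-3 - 2*n) (G(n) = 5/(-3 + n*(-2)) = 5/(-3 - 2*n))
P(s) = -7 + (-7 + s)*(s - 5/(3 + 2*s)) (P(s) = -7 + (s - 5/(3 + 2*s))*(s - 7) = -7 + (s - 5/(3 + 2*s))*(-7 + s) = -7 + (-7 + s)*(s - 5/(3 + 2*s)))
Q = 20604 (Q = 11284 + 9320 = 20604)
o = -3403 (o = (-87 + 4)*((14 - 40*(-1) - 11*(-1)² + 2*(-1)³)/(3 + 2*(-1))) = -83*(14 + 40 - 11*1 + 2*(-1))/(3 - 2) = -83*(14 + 40 - 11 - 2)/1 = -83*41 = -3403)
√(o + Q) = √(-3403 + 20604) = √17201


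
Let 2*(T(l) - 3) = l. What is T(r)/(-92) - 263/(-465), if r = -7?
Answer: 48857/85560 ≈ 0.57103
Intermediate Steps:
T(l) = 3 + l/2
T(r)/(-92) - 263/(-465) = (3 + (1/2)*(-7))/(-92) - 263/(-465) = (3 - 7/2)*(-1/92) - 263*(-1/465) = -1/2*(-1/92) + 263/465 = 1/184 + 263/465 = 48857/85560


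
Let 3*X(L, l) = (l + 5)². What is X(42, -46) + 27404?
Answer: 83893/3 ≈ 27964.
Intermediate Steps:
X(L, l) = (5 + l)²/3 (X(L, l) = (l + 5)²/3 = (5 + l)²/3)
X(42, -46) + 27404 = (5 - 46)²/3 + 27404 = (⅓)*(-41)² + 27404 = (⅓)*1681 + 27404 = 1681/3 + 27404 = 83893/3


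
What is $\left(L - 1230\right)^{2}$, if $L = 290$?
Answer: $883600$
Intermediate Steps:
$\left(L - 1230\right)^{2} = \left(290 - 1230\right)^{2} = \left(-940\right)^{2} = 883600$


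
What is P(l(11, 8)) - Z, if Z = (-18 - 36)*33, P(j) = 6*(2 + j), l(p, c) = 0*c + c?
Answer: 1842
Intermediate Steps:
l(p, c) = c (l(p, c) = 0 + c = c)
P(j) = 12 + 6*j
Z = -1782 (Z = -54*33 = -1782)
P(l(11, 8)) - Z = (12 + 6*8) - 1*(-1782) = (12 + 48) + 1782 = 60 + 1782 = 1842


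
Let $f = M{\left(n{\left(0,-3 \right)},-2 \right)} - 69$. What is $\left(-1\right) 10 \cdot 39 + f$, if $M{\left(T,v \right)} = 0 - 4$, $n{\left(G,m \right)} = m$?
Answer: $-463$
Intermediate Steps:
$M{\left(T,v \right)} = -4$ ($M{\left(T,v \right)} = 0 - 4 = -4$)
$f = -73$ ($f = -4 - 69 = -73$)
$\left(-1\right) 10 \cdot 39 + f = \left(-1\right) 10 \cdot 39 - 73 = \left(-10\right) 39 - 73 = -390 - 73 = -463$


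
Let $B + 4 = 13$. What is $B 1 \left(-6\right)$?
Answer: $-54$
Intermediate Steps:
$B = 9$ ($B = -4 + 13 = 9$)
$B 1 \left(-6\right) = 9 \cdot 1 \left(-6\right) = 9 \left(-6\right) = -54$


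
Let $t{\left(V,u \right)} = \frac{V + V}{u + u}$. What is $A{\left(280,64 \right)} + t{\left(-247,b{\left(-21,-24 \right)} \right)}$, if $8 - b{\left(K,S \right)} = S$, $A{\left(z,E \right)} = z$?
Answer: $\frac{8713}{32} \approx 272.28$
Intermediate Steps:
$b{\left(K,S \right)} = 8 - S$
$t{\left(V,u \right)} = \frac{V}{u}$ ($t{\left(V,u \right)} = \frac{2 V}{2 u} = 2 V \frac{1}{2 u} = \frac{V}{u}$)
$A{\left(280,64 \right)} + t{\left(-247,b{\left(-21,-24 \right)} \right)} = 280 - \frac{247}{8 - -24} = 280 - \frac{247}{8 + 24} = 280 - \frac{247}{32} = \frac{8713}{32}$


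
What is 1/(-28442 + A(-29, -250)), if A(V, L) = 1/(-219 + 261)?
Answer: -42/1194563 ≈ -3.5159e-5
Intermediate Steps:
A(V, L) = 1/42
1/(-28442 + A(-29, -250)) = 1/(-28442 + 1/42) = 1/(-1194563/42) = -42/1194563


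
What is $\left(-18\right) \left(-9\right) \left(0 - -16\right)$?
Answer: $2592$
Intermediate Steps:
$\left(-18\right) \left(-9\right) \left(0 - -16\right) = 162 \left(0 + 16\right) = 162 \cdot 16 = 2592$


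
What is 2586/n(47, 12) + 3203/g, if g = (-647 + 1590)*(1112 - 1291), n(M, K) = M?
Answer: 436358501/7933459 ≈ 55.002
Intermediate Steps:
g = -168797 (g = 943*(-179) = -168797)
2586/n(47, 12) + 3203/g = 2586/47 + 3203/(-168797) = 2586*(1/47) + 3203*(-1/168797) = 2586/47 - 3203/168797 = 436358501/7933459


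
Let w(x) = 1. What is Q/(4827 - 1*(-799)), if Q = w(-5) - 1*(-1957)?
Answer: 979/2813 ≈ 0.34803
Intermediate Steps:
Q = 1958 (Q = 1 - 1*(-1957) = 1 + 1957 = 1958)
Q/(4827 - 1*(-799)) = 1958/(4827 - 1*(-799)) = 1958/(4827 + 799) = 1958/5626 = 1958*(1/5626) = 979/2813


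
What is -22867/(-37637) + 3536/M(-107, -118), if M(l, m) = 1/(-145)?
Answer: -19297219773/37637 ≈ -5.1272e+5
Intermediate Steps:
M(l, m) = -1/145
-22867/(-37637) + 3536/M(-107, -118) = -22867/(-37637) + 3536/(-1/145) = -22867*(-1/37637) + 3536*(-145) = 22867/37637 - 512720 = -19297219773/37637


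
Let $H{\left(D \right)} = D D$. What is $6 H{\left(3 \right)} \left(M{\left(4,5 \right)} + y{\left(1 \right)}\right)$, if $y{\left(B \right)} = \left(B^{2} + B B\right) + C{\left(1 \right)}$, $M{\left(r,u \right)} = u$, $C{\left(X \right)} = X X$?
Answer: $432$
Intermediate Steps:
$C{\left(X \right)} = X^{2}$
$H{\left(D \right)} = D^{2}$
$y{\left(B \right)} = 1 + 2 B^{2}$ ($y{\left(B \right)} = \left(B^{2} + B B\right) + 1^{2} = \left(B^{2} + B^{2}\right) + 1 = 2 B^{2} + 1 = 1 + 2 B^{2}$)
$6 H{\left(3 \right)} \left(M{\left(4,5 \right)} + y{\left(1 \right)}\right) = 6 \cdot 3^{2} \left(5 + \left(1 + 2 \cdot 1^{2}\right)\right) = 6 \cdot 9 \left(5 + \left(1 + 2 \cdot 1\right)\right) = 54 \left(5 + \left(1 + 2\right)\right) = 54 \left(5 + 3\right) = 54 \cdot 8 = 432$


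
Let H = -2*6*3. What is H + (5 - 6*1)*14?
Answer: -50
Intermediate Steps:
H = -36 (H = -12*3 = -36)
H + (5 - 6*1)*14 = -36 + (5 - 6*1)*14 = -36 + (5 - 6)*14 = -36 - 1*14 = -36 - 14 = -50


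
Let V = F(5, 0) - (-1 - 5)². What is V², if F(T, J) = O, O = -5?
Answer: 1681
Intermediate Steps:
F(T, J) = -5
V = -41 (V = -5 - (-1 - 5)² = -5 - 1*(-6)² = -5 - 1*36 = -5 - 36 = -41)
V² = (-41)² = 1681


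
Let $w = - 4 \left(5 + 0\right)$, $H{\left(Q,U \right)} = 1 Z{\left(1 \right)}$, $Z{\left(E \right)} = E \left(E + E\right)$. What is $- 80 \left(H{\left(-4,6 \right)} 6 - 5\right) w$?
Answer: $11200$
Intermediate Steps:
$Z{\left(E \right)} = 2 E^{2}$ ($Z{\left(E \right)} = E 2 E = 2 E^{2}$)
$H{\left(Q,U \right)} = 2$ ($H{\left(Q,U \right)} = 1 \cdot 2 \cdot 1^{2} = 1 \cdot 2 \cdot 1 = 1 \cdot 2 = 2$)
$w = -20$ ($w = \left(-4\right) 5 = -20$)
$- 80 \left(H{\left(-4,6 \right)} 6 - 5\right) w = - 80 \left(2 \cdot 6 - 5\right) \left(-20\right) = - 80 \left(12 - 5\right) \left(-20\right) = \left(-80\right) 7 \left(-20\right) = \left(-560\right) \left(-20\right) = 11200$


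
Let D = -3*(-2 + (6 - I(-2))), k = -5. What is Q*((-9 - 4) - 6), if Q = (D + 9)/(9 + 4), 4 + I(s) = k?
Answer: 570/13 ≈ 43.846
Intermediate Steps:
I(s) = -9 (I(s) = -4 - 5 = -9)
D = -39 (D = -3*(-2 + (6 - 1*(-9))) = -3*(-2 + (6 + 9)) = -3*(-2 + 15) = -3*13 = -39)
Q = -30/13 (Q = (-39 + 9)/(9 + 4) = -30/13 ≈ -2.3077)
Q*((-9 - 4) - 6) = -30*((-9 - 4) - 6)/13 = -30*(-13 - 6)/13 = -30/13*(-19) = 570/13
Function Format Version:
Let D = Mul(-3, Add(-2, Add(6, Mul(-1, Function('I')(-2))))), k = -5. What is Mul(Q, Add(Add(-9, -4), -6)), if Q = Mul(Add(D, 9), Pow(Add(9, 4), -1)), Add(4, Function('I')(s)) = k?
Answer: Rational(570, 13) ≈ 43.846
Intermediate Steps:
Function('I')(s) = -9 (Function('I')(s) = Add(-4, -5) = -9)
D = -39 (D = Mul(-3, Add(-2, Add(6, Mul(-1, -9)))) = Mul(-3, Add(-2, Add(6, 9))) = Mul(-3, Add(-2, 15)) = Mul(-3, 13) = -39)
Q = Rational(-30, 13) (Q = Mul(Add(-39, 9), Pow(Add(9, 4), -1)) = Mul(-30, Pow(13, -1)) = Mul(-30, Rational(1, 13)) = Rational(-30, 13) ≈ -2.3077)
Mul(Q, Add(Add(-9, -4), -6)) = Mul(Rational(-30, 13), Add(Add(-9, -4), -6)) = Mul(Rational(-30, 13), Add(-13, -6)) = Mul(Rational(-30, 13), -19) = Rational(570, 13)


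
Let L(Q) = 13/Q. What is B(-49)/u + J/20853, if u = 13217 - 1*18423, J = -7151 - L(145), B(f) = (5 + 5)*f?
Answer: -217585411/874516895 ≈ -0.24881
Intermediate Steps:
B(f) = 10*f
J = -1036908/145 (J = -7151 - 13/145 = -1036908/145 ≈ -7151.1)
u = -5206 (u = 13217 - 18423 = -5206)
B(-49)/u + J/20853 = (10*(-49))/(-5206) - 1036908/145/20853 = -490*(-1/5206) - 1036908/145*1/20853 = 245/2603 - 115212/335965 = -217585411/874516895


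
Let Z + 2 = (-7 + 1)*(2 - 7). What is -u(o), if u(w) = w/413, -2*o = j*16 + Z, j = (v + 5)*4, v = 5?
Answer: 334/413 ≈ 0.80872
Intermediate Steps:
Z = 28 (Z = -2 + (-7 + 1)*(2 - 7) = -2 - 6*(-5) = -2 + 30 = 28)
j = 40 (j = (5 + 5)*4 = 10*4 = 40)
o = -334 (o = -(40*16 + 28)/2 = -(640 + 28)/2 = -½*668 = -334)
u(w) = w/413 (u(w) = w*(1/413) = w/413)
-u(o) = -(-334)/413 = -1*(-334/413) = 334/413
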